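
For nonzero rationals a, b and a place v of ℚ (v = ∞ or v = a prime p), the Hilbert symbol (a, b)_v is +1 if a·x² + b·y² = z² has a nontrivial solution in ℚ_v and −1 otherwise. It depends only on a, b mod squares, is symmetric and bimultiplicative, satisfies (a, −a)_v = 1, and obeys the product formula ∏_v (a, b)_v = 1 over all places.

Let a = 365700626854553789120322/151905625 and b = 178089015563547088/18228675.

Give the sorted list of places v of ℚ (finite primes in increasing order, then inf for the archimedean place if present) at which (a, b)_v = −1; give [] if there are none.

(a, b) ≡ (5698, 399) mod (ℚ^×)²; places V = {2, 3, 5, 7, 11, 13, 17, 19, 29, 37, ∞}.
(a,b)_19: α=4, u≡7; β=3, v≡8 (mod 19); (7|19)=+1, (8|19)=-1; sign (−1)^0·+1^3·-1^4 = +1.
(a,b)_7: α=3, u≡1; β=3, v≡4 (mod 7); (1|7)=+1, (4|7)=+1; sign (−1)^1·+1^3·+1^3 = -1.
(a,b)_5: α=-4, u≡3; β=-2, v≡4 (mod 5); (3|5)=-1, (4|5)=+1; sign (−1)^0·-1^-2·+1^-4 = +1.
(a,b)_3: α=2, u≡1; β=-1, v≡1 (mod 3); (1|3)=+1, (1|3)=+1; sign (−1)^0·+1^-1·+1^2 = +1.
(a,b)_2: α=1, β=4; u≡1, v≡7 (mod 8); ε(u)ε(v)=0·1, αω(v)=1·0, βω(u)=4·0; sum ≡ 0  ⇒  +1.
(a,b)_13: α=8, u≡12; β=4, v≡10 (mod 13); (12|13)=+1, (10|13)=+1; sign (−1)^0·+1^4·+1^8 = +1.
(a,b)_37: α=3, u≡17; β=2, v≡2 (mod 37); (17|37)=-1, (2|37)=-1; sign (−1)^0·-1^2·-1^3 = -1.
(a,b)_11: α=1, u≡9; β=2, v≡5 (mod 11); (9|11)=+1, (5|11)=+1; sign (−1)^0·+1^2·+1^1 = +1.
(a,b)_29: α=-2, u≡26; β=-2, v≡23 (mod 29); (26|29)=-1, (23|29)=+1; sign (−1)^0·-1^-2·+1^-2 = +1.
(a,b)_17: α=-2, u≡5; β=-2, v≡2 (mod 17); (5|17)=-1, (2|17)=+1; sign (−1)^0·-1^-2·+1^-2 = +1.
(a,b)_∞: sgn(5698)=+, sgn(399)=+, so +1.
Ram(5698, 399) = {7, 37}; no ℚ_7-point on the conic.

[7, 37]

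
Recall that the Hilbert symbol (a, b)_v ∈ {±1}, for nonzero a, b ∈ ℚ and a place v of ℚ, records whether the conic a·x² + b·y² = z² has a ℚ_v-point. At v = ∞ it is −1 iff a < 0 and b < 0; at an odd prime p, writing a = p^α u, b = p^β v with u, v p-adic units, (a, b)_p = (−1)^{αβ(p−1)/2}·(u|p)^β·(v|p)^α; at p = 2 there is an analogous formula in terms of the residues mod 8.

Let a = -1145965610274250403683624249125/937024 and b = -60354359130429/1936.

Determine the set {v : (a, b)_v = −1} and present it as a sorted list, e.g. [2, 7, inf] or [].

(a, b) ≡ (-40885, -51457861) mod (ℚ^×)²; places V = {2, 3, 5, 7, 11, 13, 17, 19, 29, 31, 37, ∞}.
(a,b)_5: α=3, u≡3; β=0, v≡1 (mod 5); (3|5)=-1, (1|5)=+1; sign (−1)^0·-1^0·+1^3 = +1.
(a,b)_13: α=3, u≡3; β=1, v≡2 (mod 13); (3|13)=+1, (2|13)=-1; sign (−1)^0·+1^1·-1^3 = -1.
(a,b)_7: α=2, u≡1; β=1, v≡4 (mod 7); (1|7)=+1, (4|7)=+1; sign (−1)^0·+1^1·+1^2 = +1.
(a,b)_3: α=2, u≡2; β=2, v≡2 (mod 3); (2|3)=-1, (2|3)=-1; sign (−1)^0·-1^2·-1^2 = +1.
(a,b)_19: α=6, u≡12; β=4, v≡12 (mod 19); (12|19)=-1, (12|19)=-1; sign (−1)^0·-1^4·-1^6 = +1.
(a,b)_2: α=-6, β=-4; u≡3, v≡3 (mod 8); ε(u)ε(v)=1·1, αω(v)=-6·1, βω(u)=-4·1; sum ≡ 1  ⇒  -1.
(a,b)_∞: sgn(-40885)=−, sgn(-51457861)=−, so -1.
(a,b)_11: α=-4, u≡2; β=-2, v≡2 (mod 11); (2|11)=-1, (2|11)=-1; sign (−1)^0·-1^-2·-1^-4 = +1.
(a,b)_37: α=3, u≡32; β=1, v≡25 (mod 37); (32|37)=-1, (25|37)=+1; sign (−1)^0·-1^1·+1^3 = -1.
(a,b)_17: α=3, u≡2; β=1, v≡9 (mod 17); (2|17)=+1, (9|17)=+1; sign (−1)^0·+1^1·+1^3 = +1.
(a,b)_29: α=2, u≡5; β=1, v≡3 (mod 29); (5|29)=+1, (3|29)=-1; sign (−1)^0·+1^1·-1^2 = +1.
(a,b)_31: α=2, u≡20; β=1, v≡3 (mod 31); (20|31)=+1, (3|31)=-1; sign (−1)^0·+1^1·-1^2 = +1.
|Ram(-40885, -51457861)| = 4, even; anisotropic at {2, 13, 37, ∞}.

[2, 13, 37, inf]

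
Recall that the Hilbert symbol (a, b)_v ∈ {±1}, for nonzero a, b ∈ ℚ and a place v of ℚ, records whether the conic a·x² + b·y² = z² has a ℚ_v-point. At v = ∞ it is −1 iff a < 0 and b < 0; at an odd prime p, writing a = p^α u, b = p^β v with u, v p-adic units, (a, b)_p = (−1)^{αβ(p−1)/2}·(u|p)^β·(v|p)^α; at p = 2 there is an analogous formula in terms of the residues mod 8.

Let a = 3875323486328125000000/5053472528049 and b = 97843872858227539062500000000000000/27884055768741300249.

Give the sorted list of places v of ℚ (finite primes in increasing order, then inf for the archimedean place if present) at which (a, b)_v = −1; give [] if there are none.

(a, b) ≡ (13, 17) mod (ℚ^×)²; places V = {2, 3, 5, 11, 13, 17, 29, ∞}.
(a,b)_29: α=-4, u≡5; β=-6, v≡19 (mod 29); (5|29)=+1, (19|29)=-1; sign (−1)^0·+1^-6·-1^-4 = +1.
(a,b)_5: α=20, u≡3; β=26, v≡3 (mod 5); (3|5)=-1, (3|5)=-1; sign (−1)^0·-1^26·-1^20 = +1.
(a,b)_2: α=6, β=14; u≡5, v≡1 (mod 8); ε(u)ε(v)=0·0, αω(v)=6·0, βω(u)=14·1; sum ≡ 0  ⇒  +1.
(a,b)_17: α=2, u≡16; β=3, v≡16 (mod 17); (16|17)=+1, (16|17)=+1; sign (−1)^0·+1^3·+1^2 = +1.
(a,b)_∞: sgn(13)=+, sgn(17)=+, so +1.
(a,b)_11: α=-2, u≡6; β=-2, v≡7 (mod 11); (6|11)=-1, (7|11)=-1; sign (−1)^0·-1^-2·-1^-2 = +1.
(a,b)_13: α=3, u≡1; β=8, v≡1 (mod 13); (1|13)=+1, (1|13)=+1; sign (−1)^0·+1^8·+1^3 = +1.
(a,b)_3: α=-10, u≡1; β=-18, v≡2 (mod 3); (1|3)=+1, (2|3)=-1; sign (−1)^0·+1^-18·-1^-10 = +1.
Ram(a, b) = ∅: the form 13·x² + 17·y² − z² is isotropic over every ℚ_v, so by Hasse–Minkowski it is isotropic over ℚ.

[]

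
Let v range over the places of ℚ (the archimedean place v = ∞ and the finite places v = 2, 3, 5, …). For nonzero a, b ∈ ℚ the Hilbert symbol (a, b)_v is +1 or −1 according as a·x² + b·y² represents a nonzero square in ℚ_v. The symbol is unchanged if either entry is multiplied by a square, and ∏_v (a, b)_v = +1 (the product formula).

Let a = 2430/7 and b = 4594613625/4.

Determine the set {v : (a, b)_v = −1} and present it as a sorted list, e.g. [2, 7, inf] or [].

[5, 7]

(a, b) ≡ (210, 105) mod (ℚ^×)²; places V = {2, 3, 5, 7, ∞}.
(a,b)_∞: sgn(210)=+, sgn(105)=+, so +1.
(a,b)_5: α=1, u≡3; β=3, v≡1 (mod 5); (3|5)=-1, (1|5)=+1; sign (−1)^0·-1^3·+1^1 = -1.
(a,b)_2: α=1, β=-2; u≡1, v≡1 (mod 8); ε(u)ε(v)=0·0, αω(v)=1·0, βω(u)=-2·0; sum ≡ 0  ⇒  +1.
(a,b)_3: α=5, u≡1; β=7, v≡2 (mod 3); (1|3)=+1, (2|3)=-1; sign (−1)^1·+1^7·-1^5 = +1.
(a,b)_7: α=-1, u≡1; β=5, v≡1 (mod 7); (1|7)=+1, (1|7)=+1; sign (−1)^1·+1^5·+1^-1 = -1.
(210, 105 / ℚ) ramifies at {5, 7}: a division algebra.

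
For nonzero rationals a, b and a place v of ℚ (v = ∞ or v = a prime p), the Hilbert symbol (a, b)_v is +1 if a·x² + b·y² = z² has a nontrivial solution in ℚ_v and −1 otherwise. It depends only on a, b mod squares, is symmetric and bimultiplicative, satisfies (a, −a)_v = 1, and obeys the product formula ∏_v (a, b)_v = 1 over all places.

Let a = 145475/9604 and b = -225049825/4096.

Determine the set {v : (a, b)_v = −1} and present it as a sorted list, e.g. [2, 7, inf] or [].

Mod squares: a ≡ 11, b ≡ -17017. Check v ∈ {∞, 2, 5, 7, 11, 13, 17, 23}.
v=13: a=13^0·(≡7), b=13^1·(≡3) mod 13; (7|13)=-1, (3|13)=+1; (−1)^{0·1·6}·(-1)^1·(+1)^0 = -1.
v=17: a=17^0·(≡11), b=17^1·(≡2) mod 17; (11|17)=-1, (2|17)=+1; (−1)^{0·1·8}·(-1)^1·(+1)^0 = -1.
v=2: v_2(a)=-2, v_2(b)=-12; units ≡ 3, 7 (mod 8); ε·ε+αω+βω = 1·1+-2·0+-12·1 ≡ 1  ⇒  (a,b)_2 = -1.
v=23: a=23^2·(≡7), b=23^2·(≡3) mod 23; (7|23)=-1, (3|23)=+1; (−1)^{2·2·11}·(-1)^2·(+1)^2 = +1.
v=∞: 11 > 0 and -17017 < 0  ⇒  (a,b)_∞ = +1.
v=5: a=5^2·(≡1), b=5^2·(≡2) mod 5; (1|5)=+1, (2|5)=-1; (−1)^{2·2·2}·(+1)^2·(-1)^2 = +1.
v=11: a=11^1·(≡3), b=11^1·(≡3) mod 11; (3|11)=+1, (3|11)=+1; (−1)^{1·1·5}·(+1)^1·(+1)^1 = -1.
v=7: a=7^-4·(≡2), b=7^1·(≡3) mod 7; (2|7)=+1, (3|7)=-1; (−1)^{-4·1·3}·(+1)^1·(-1)^-4 = +1.
(11, -17017 / ℚ) ramifies at {2, 11, 13, 17}: a division algebra.

[2, 11, 13, 17]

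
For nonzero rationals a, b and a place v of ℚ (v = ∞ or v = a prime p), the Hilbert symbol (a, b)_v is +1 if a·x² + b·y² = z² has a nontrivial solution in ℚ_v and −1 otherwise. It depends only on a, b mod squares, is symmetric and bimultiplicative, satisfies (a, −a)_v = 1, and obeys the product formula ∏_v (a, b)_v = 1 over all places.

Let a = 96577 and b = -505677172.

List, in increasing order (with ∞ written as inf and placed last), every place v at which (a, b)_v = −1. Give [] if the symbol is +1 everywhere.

[7, 11, 17, 23]

Mod squares: a ≡ 96577, b ≡ -437437. Check v ∈ {∞, 2, 7, 11, 13, 17, 19, 23}.
v=17: a=17^1·(≡3), b=17^2·(≡11) mod 17; (3|17)=-1, (11|17)=-1; (−1)^{1·2·8}·(-1)^2·(-1)^1 = -1.
v=11: a=11^0·(≡8), b=11^1·(≡9) mod 11; (8|11)=-1, (9|11)=+1; (−1)^{0·1·5}·(-1)^1·(+1)^0 = -1.
v=2: v_2(a)=0, v_2(b)=2; units ≡ 1, 3 (mod 8); ε·ε+αω+βω = 0·1+0·1+2·0 ≡ 0  ⇒  (a,b)_2 = +1.
v=19: a=19^1·(≡10), b=19^1·(≡4) mod 19; (10|19)=-1, (4|19)=+1; (−1)^{1·1·9}·(-1)^1·(+1)^1 = +1.
v=23: a=23^1·(≡13), b=23^1·(≡12) mod 23; (13|23)=+1, (12|23)=+1; (−1)^{1·1·11}·(+1)^1·(+1)^1 = -1.
v=7: a=7^0·(≡5), b=7^1·(≡5) mod 7; (5|7)=-1, (5|7)=-1; (−1)^{0·1·3}·(-1)^1·(-1)^0 = -1.
v=13: a=13^1·(≡6), b=13^1·(≡5) mod 13; (6|13)=-1, (5|13)=-1; (−1)^{1·1·6}·(-1)^1·(-1)^1 = +1.
v=∞: 96577 > 0 and -437437 < 0  ⇒  (a,b)_∞ = +1.
Ram(96577, -437437) = {7, 11, 17, 23}; no ℚ_7-point on the conic.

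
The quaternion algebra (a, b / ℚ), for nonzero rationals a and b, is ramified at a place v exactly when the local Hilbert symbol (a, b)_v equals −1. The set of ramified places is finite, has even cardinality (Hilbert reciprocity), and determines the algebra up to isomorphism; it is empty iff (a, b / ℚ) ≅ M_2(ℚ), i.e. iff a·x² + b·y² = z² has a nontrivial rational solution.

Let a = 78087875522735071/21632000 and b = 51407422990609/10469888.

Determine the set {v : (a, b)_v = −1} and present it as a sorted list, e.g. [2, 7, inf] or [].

Mod squares: a ≡ 155, b ≡ 2. Check v ∈ {∞, 2, 5, 7, 11, 13, 19, 31, 37, 47}.
v=2: v_2(a)=-10, v_2(b)=-9; units ≡ 3, 1 (mod 8); ε·ε+αω+βω = 1·0+-10·0+-9·1 ≡ 1  ⇒  (a,b)_2 = -1.
v=13: a=13^-2·(≡3), b=13^-2·(≡7) mod 13; (3|13)=+1, (7|13)=-1; (−1)^{-2·-2·6}·(+1)^-2·(-1)^-2 = +1.
v=11: a=11^0·(≡3), b=11^-2·(≡2) mod 11; (3|11)=+1, (2|11)=-1; (−1)^{0·-2·5}·(+1)^-2·(-1)^0 = +1.
v=47: a=47^2·(≡27), b=47^2·(≡1) mod 47; (27|47)=+1, (1|47)=+1; (−1)^{2·2·23}·(+1)^2·(+1)^2 = +1.
v=37: a=37^2·(≡12), b=37^2·(≡2) mod 37; (12|37)=+1, (2|37)=-1; (−1)^{2·2·18}·(+1)^2·(-1)^2 = +1.
v=19: a=19^2·(≡10), b=19^2·(≡12) mod 19; (10|19)=-1, (12|19)=-1; (−1)^{2·2·9}·(-1)^2·(-1)^2 = +1.
v=∞: 155 > 0 and 2 > 0  ⇒  (a,b)_∞ = +1.
v=5: a=5^-3·(≡1), b=5^0·(≡3) mod 5; (1|5)=+1, (3|5)=-1; (−1)^{-3·0·2}·(+1)^0·(-1)^-3 = -1.
v=31: a=31^3·(≡25), b=31^2·(≡14) mod 31; (25|31)=+1, (14|31)=+1; (−1)^{3·2·15}·(+1)^2·(+1)^3 = +1.
v=7: a=7^4·(≡4), b=7^2·(≡1) mod 7; (4|7)=+1, (1|7)=+1; (−1)^{4·2·3}·(+1)^2·(+1)^4 = +1.
|Ram(155, 2)| = 2, even; anisotropic at {2, 5}.

[2, 5]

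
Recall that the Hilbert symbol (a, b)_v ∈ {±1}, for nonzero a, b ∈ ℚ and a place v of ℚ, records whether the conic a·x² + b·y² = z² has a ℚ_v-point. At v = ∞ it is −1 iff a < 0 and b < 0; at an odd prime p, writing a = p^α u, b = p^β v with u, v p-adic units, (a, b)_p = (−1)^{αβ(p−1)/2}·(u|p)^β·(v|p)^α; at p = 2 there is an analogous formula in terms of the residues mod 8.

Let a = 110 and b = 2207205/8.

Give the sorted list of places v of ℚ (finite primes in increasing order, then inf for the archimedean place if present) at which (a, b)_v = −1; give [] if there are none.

(a, b) ≡ (110, 10010) mod (ℚ^×)²; places V = {2, 3, 5, 7, 11, 13, ∞}.
(a,b)_3: α=0, u≡2; β=2, v≡2 (mod 3); (2|3)=-1, (2|3)=-1; sign (−1)^0·-1^2·-1^0 = +1.
(a,b)_∞: sgn(110)=+, sgn(10010)=+, so +1.
(a,b)_5: α=1, u≡2; β=1, v≡2 (mod 5); (2|5)=-1, (2|5)=-1; sign (−1)^0·-1^1·-1^1 = +1.
(a,b)_7: α=0, u≡5; β=3, v≡2 (mod 7); (5|7)=-1, (2|7)=+1; sign (−1)^0·-1^3·+1^0 = -1.
(a,b)_13: α=0, u≡6; β=1, v≡12 (mod 13); (6|13)=-1, (12|13)=+1; sign (−1)^0·-1^1·+1^0 = -1.
(a,b)_2: α=1, β=-3; u≡7, v≡5 (mod 8); ε(u)ε(v)=1·0, αω(v)=1·1, βω(u)=-3·0; sum ≡ 1  ⇒  -1.
(a,b)_11: α=1, u≡10; β=1, v≡6 (mod 11); (10|11)=-1, (6|11)=-1; sign (−1)^1·-1^1·-1^1 = -1.
(110, 10010 / ℚ) ramifies at {2, 7, 11, 13}: a division algebra.

[2, 7, 11, 13]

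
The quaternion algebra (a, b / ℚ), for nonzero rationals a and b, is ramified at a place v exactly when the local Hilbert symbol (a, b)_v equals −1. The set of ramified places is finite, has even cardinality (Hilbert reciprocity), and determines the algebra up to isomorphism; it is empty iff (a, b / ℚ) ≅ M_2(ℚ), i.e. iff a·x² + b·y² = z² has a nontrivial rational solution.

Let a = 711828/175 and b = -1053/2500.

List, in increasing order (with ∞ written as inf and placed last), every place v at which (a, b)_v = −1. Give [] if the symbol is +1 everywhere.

[2, 13]

Mod squares: a ≡ 91, b ≡ -13. Check v ∈ {∞, 2, 3, 5, 7, 13}.
v=2: v_2(a)=2, v_2(b)=-2; units ≡ 3, 3 (mod 8); ε·ε+αω+βω = 1·1+2·1+-2·1 ≡ 1  ⇒  (a,b)_2 = -1.
v=3: a=3^4·(≡1), b=3^4·(≡2) mod 3; (1|3)=+1, (2|3)=-1; (−1)^{4·4·1}·(+1)^4·(-1)^4 = +1.
v=∞: 91 > 0 and -13 < 0  ⇒  (a,b)_∞ = +1.
v=5: a=5^-2·(≡4), b=5^-4·(≡3) mod 5; (4|5)=+1, (3|5)=-1; (−1)^{-2·-4·2}·(+1)^-4·(-1)^-2 = +1.
v=13: a=13^3·(≡2), b=13^1·(≡9) mod 13; (2|13)=-1, (9|13)=+1; (−1)^{3·1·6}·(-1)^1·(+1)^3 = -1.
v=7: a=7^-1·(≡3), b=7^0·(≡4) mod 7; (3|7)=-1, (4|7)=+1; (−1)^{-1·0·3}·(-1)^0·(+1)^-1 = +1.
|Ram(91, -13)| = 2, even; anisotropic at {2, 13}.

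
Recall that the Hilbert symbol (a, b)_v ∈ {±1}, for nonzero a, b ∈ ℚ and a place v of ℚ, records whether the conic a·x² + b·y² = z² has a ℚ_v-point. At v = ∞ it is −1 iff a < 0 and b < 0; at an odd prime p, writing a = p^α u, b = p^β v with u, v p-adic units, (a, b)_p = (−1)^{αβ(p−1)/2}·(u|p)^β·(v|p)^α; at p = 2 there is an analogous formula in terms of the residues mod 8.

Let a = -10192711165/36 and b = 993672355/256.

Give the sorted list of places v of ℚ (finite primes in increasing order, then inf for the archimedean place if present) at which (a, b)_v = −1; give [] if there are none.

(a, b) ≡ (-19267885, 2752555) mod (ℚ^×)²; places V = {2, 3, 5, 7, 13, 17, 19, 23, 47, 53, ∞}.
(a,b)_19: α=0, u≡13; β=2, v≡7 (mod 19); (13|19)=-1, (7|19)=+1; sign (−1)^0·-1^2·+1^0 = +1.
(a,b)_7: α=1, u≡3; β=0, v≡1 (mod 7); (3|7)=-1, (1|7)=+1; sign (−1)^0·-1^0·+1^1 = +1.
(a,b)_47: α=1, u≡40; β=1, v≡18 (mod 47); (40|47)=-1, (18|47)=+1; sign (−1)^1·-1^1·+1^1 = +1.
(a,b)_23: α=2, u≡21; β=0, v≡22 (mod 23); (21|23)=-1, (22|23)=-1; sign (−1)^0·-1^0·-1^2 = +1.
(a,b)_17: α=1, u≡2; β=1, v≡11 (mod 17); (2|17)=+1, (11|17)=-1; sign (−1)^0·+1^1·-1^1 = -1.
(a,b)_3: α=-2, u≡2; β=0, v≡1 (mod 3); (2|3)=-1, (1|3)=+1; sign (−1)^0·-1^0·+1^-2 = +1.
(a,b)_13: α=1, u≡6; β=1, v≡3 (mod 13); (6|13)=-1, (3|13)=+1; sign (−1)^0·-1^1·+1^1 = -1.
(a,b)_2: α=-2, β=-8; u≡3, v≡3 (mod 8); ε(u)ε(v)=1·1, αω(v)=-2·1, βω(u)=-8·1; sum ≡ 1  ⇒  -1.
(a,b)_53: α=1, u≡27; β=1, v≡18 (mod 53); (27|53)=-1, (18|53)=-1; sign (−1)^0·-1^1·-1^1 = +1.
(a,b)_∞: sgn(-19267885)=−, sgn(2752555)=+, so +1.
(a,b)_5: α=1, u≡2; β=1, v≡1 (mod 5); (2|5)=-1, (1|5)=+1; sign (−1)^0·-1^1·+1^1 = -1.
Ram(-19267885, 2752555) = {2, 5, 13, 17}; no ℚ_2-point on the conic.

[2, 5, 13, 17]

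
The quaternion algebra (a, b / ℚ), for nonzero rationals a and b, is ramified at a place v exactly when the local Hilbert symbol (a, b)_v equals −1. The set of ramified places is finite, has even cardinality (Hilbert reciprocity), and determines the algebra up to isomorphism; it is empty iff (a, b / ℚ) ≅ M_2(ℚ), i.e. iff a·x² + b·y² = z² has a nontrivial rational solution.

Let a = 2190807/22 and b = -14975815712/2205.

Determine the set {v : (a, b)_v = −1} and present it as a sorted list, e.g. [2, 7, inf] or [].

[11, 13, 17, 43]

Mod squares: a ≡ 595034, b ≡ -38677210. Check v ∈ {∞, 2, 3, 5, 7, 11, 13, 17, 37, 43}.
v=2: v_2(a)=-1, v_2(b)=5; units ≡ 5, 3 (mod 8); ε·ε+αω+βω = 0·1+-1·1+5·1 ≡ 0  ⇒  (a,b)_2 = +1.
v=17: a=17^1·(≡9), b=17^1·(≡12) mod 17; (9|17)=+1, (12|17)=-1; (−1)^{1·1·8}·(+1)^1·(-1)^1 = -1.
v=11: a=11^-1·(≡7), b=11^3·(≡8) mod 11; (7|11)=-1, (8|11)=-1; (−1)^{-1·3·5}·(-1)^3·(-1)^-1 = -1.
v=43: a=43^1·(≡31), b=43^1·(≡23) mod 43; (31|43)=+1, (23|43)=+1; (−1)^{1·1·21}·(+1)^1·(+1)^1 = -1.
v=37: a=37^1·(≡19), b=37^1·(≡35) mod 37; (19|37)=-1, (35|37)=-1; (−1)^{1·1·18}·(-1)^1·(-1)^1 = +1.
v=5: a=5^0·(≡1), b=5^-1·(≡3) mod 5; (1|5)=+1, (3|5)=-1; (−1)^{0·-1·2}·(+1)^-1·(-1)^0 = +1.
v=7: a=7^0·(≡3), b=7^-2·(≡1) mod 7; (3|7)=-1, (1|7)=+1; (−1)^{0·-2·3}·(-1)^-2·(+1)^0 = +1.
v=13: a=13^0·(≡11), b=13^1·(≡3) mod 13; (11|13)=-1, (3|13)=+1; (−1)^{0·1·6}·(-1)^1·(+1)^0 = -1.
v=3: a=3^4·(≡2), b=3^-2·(≡2) mod 3; (2|3)=-1, (2|3)=-1; (−1)^{4·-2·1}·(-1)^-2·(-1)^4 = +1.
v=∞: 595034 > 0 and -38677210 < 0  ⇒  (a,b)_∞ = +1.
|Ram(595034, -38677210)| = 4, even; anisotropic at {11, 13, 17, 43}.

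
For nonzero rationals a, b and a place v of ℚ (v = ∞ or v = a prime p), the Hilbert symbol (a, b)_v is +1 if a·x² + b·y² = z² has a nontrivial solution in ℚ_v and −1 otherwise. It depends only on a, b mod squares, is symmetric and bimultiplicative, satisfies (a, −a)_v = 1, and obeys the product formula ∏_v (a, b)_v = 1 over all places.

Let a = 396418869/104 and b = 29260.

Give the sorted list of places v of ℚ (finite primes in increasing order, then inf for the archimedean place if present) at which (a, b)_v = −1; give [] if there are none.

[2, 7, 17, 19]

Mod squares: a ≡ 193154, b ≡ 7315. Check v ∈ {∞, 2, 3, 5, 7, 11, 13, 17, 19, 23}.
v=11: a=11^2·(≡3), b=11^1·(≡9) mod 11; (3|11)=+1, (9|11)=+1; (−1)^{2·1·5}·(+1)^1·(+1)^2 = +1.
v=23: a=23^1·(≡2), b=23^0·(≡4) mod 23; (2|23)=+1, (4|23)=+1; (−1)^{1·0·11}·(+1)^0·(+1)^1 = +1.
v=7: a=7^2·(≡6), b=7^1·(≡1) mod 7; (6|7)=-1, (1|7)=+1; (−1)^{2·1·3}·(-1)^1·(+1)^2 = -1.
v=∞: 193154 > 0 and 7315 > 0  ⇒  (a,b)_∞ = +1.
v=17: a=17^1·(≡5), b=17^0·(≡3) mod 17; (5|17)=-1, (3|17)=-1; (−1)^{1·0·8}·(-1)^0·(-1)^1 = -1.
v=3: a=3^2·(≡2), b=3^0·(≡1) mod 3; (2|3)=-1, (1|3)=+1; (−1)^{2·0·1}·(-1)^0·(+1)^2 = +1.
v=13: a=13^-1·(≡10), b=13^0·(≡10) mod 13; (10|13)=+1, (10|13)=+1; (−1)^{-1·0·6}·(+1)^0·(+1)^-1 = +1.
v=2: v_2(a)=-3, v_2(b)=2; units ≡ 1, 3 (mod 8); ε·ε+αω+βω = 0·1+-3·1+2·0 ≡ 1  ⇒  (a,b)_2 = -1.
v=19: a=19^1·(≡11), b=19^1·(≡1) mod 19; (11|19)=+1, (1|19)=+1; (−1)^{1·1·9}·(+1)^1·(+1)^1 = -1.
v=5: a=5^0·(≡1), b=5^1·(≡2) mod 5; (1|5)=+1, (2|5)=-1; (−1)^{0·1·2}·(+1)^1·(-1)^0 = +1.
(193154, 7315 / ℚ) ramifies at {2, 7, 17, 19}: a division algebra.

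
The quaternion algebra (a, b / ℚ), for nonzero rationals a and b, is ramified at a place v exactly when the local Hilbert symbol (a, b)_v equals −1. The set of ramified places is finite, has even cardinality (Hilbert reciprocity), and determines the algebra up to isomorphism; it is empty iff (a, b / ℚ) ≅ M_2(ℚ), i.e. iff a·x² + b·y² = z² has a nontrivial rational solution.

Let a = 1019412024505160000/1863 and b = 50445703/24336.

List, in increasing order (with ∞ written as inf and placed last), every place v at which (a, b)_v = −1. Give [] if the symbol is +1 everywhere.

Mod squares: a ≡ 5715523, b ≡ 59983. Check v ∈ {∞, 2, 3, 5, 7, 11, 13, 19, 23, 29, 41}.
v=13: a=13^2·(≡5), b=13^-2·(≡9) mod 13; (5|13)=-1, (9|13)=+1; (−1)^{2·-2·6}·(-1)^-2·(+1)^2 = +1.
v=41: a=41^3·(≡29), b=41^1·(≡22) mod 41; (29|41)=-1, (22|41)=-1; (−1)^{3·1·20}·(-1)^1·(-1)^3 = +1.
v=∞: 5715523 > 0 and 59983 > 0  ⇒  (a,b)_∞ = +1.
v=23: a=23^-1·(≡1), b=23^0·(≡5) mod 23; (1|23)=+1, (5|23)=-1; (−1)^{-1·0·11}·(+1)^0·(-1)^-1 = -1.
v=2: v_2(a)=6, v_2(b)=-4; units ≡ 3, 7 (mod 8); ε·ε+αω+βω = 1·1+6·0+-4·1 ≡ 1  ⇒  (a,b)_2 = -1.
v=3: a=3^-4·(≡1), b=3^-2·(≡1) mod 3; (1|3)=+1, (1|3)=+1; (−1)^{-4·-2·1}·(+1)^-2·(+1)^-4 = +1.
v=11: a=11^1·(≡7), b=11^1·(≡10) mod 11; (7|11)=-1, (10|11)=-1; (−1)^{1·1·5}·(-1)^1·(-1)^1 = -1.
v=29: a=29^1·(≡10), b=29^2·(≡8) mod 29; (10|29)=-1, (8|29)=-1; (−1)^{1·2·14}·(-1)^2·(-1)^1 = -1.
v=5: a=5^4·(≡2), b=5^0·(≡3) mod 5; (2|5)=-1, (3|5)=-1; (−1)^{4·0·2}·(-1)^0·(-1)^4 = +1.
v=7: a=7^0·(≡1), b=7^1·(≡2) mod 7; (1|7)=+1, (2|7)=+1; (−1)^{0·1·3}·(+1)^1·(+1)^0 = +1.
v=19: a=19^3·(≡16), b=19^1·(≡14) mod 19; (16|19)=+1, (14|19)=-1; (−1)^{3·1·9}·(+1)^1·(-1)^3 = +1.
(5715523, 59983 / ℚ) ramifies at {2, 11, 23, 29}: a division algebra.

[2, 11, 23, 29]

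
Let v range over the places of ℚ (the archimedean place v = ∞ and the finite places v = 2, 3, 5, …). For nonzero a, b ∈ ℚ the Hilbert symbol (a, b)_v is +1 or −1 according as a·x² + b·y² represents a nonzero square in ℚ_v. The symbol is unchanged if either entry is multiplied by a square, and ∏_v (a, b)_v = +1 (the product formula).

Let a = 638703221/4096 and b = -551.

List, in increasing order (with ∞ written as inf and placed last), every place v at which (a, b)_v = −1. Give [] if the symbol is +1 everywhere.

[19, 29]

(a, b) ≡ (29, -551) mod (ℚ^×)²; places V = {2, 13, 19, 29, ∞}.
(a,b)_29: α=1, u≡16; β=1, v≡10 (mod 29); (16|29)=+1, (10|29)=-1; sign (−1)^0·+1^1·-1^1 = -1.
(a,b)_∞: sgn(29)=+, sgn(-551)=−, so +1.
(a,b)_19: α=4, u≡12; β=1, v≡9 (mod 19); (12|19)=-1, (9|19)=+1; sign (−1)^0·-1^1·+1^4 = -1.
(a,b)_2: α=-12, β=0; u≡5, v≡1 (mod 8); ε(u)ε(v)=0·0, αω(v)=-12·0, βω(u)=0·1; sum ≡ 0  ⇒  +1.
(a,b)_13: α=2, u≡1; β=0, v≡8 (mod 13); (1|13)=+1, (8|13)=-1; sign (−1)^0·+1^0·-1^2 = +1.
(29, -551 / ℚ) ramifies at {19, 29}: a division algebra.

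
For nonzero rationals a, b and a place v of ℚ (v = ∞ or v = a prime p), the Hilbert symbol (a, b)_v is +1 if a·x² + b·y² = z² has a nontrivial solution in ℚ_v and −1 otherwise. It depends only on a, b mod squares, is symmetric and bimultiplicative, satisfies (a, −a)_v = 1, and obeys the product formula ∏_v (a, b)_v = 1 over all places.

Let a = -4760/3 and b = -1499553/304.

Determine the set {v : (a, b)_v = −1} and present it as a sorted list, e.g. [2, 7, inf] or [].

[2, 5, 7, 17, 19, inf]

(a, b) ≡ (-3570, -323) mod (ℚ^×)²; places V = {2, 3, 5, 7, 11, 17, 19, ∞}.
(a,b)_3: α=-1, u≡1; β=6, v≡1 (mod 3); (1|3)=+1, (1|3)=+1; sign (−1)^0·+1^6·+1^-1 = +1.
(a,b)_2: α=3, β=-4; u≡7, v≡5 (mod 8); ε(u)ε(v)=1·0, αω(v)=3·1, βω(u)=-4·0; sum ≡ 1  ⇒  -1.
(a,b)_∞: sgn(-3570)=−, sgn(-323)=−, so -1.
(a,b)_5: α=1, u≡1; β=0, v≡3 (mod 5); (1|5)=+1, (3|5)=-1; sign (−1)^0·+1^0·-1^1 = -1.
(a,b)_11: α=0, u≡1; β=2, v≡10 (mod 11); (1|11)=+1, (10|11)=-1; sign (−1)^0·+1^2·-1^0 = +1.
(a,b)_7: α=1, u≡2; β=0, v≡5 (mod 7); (2|7)=+1, (5|7)=-1; sign (−1)^0·+1^0·-1^1 = -1.
(a,b)_19: α=0, u≡3; β=-1, v≡18 (mod 19); (3|19)=-1, (18|19)=-1; sign (−1)^0·-1^-1·-1^0 = -1.
(a,b)_17: α=1, u≡3; β=1, v≡15 (mod 17); (3|17)=-1, (15|17)=+1; sign (−1)^0·-1^1·+1^1 = -1.
|Ram(-3570, -323)| = 6, even; anisotropic at {2, 5, 7, 17, 19, ∞}.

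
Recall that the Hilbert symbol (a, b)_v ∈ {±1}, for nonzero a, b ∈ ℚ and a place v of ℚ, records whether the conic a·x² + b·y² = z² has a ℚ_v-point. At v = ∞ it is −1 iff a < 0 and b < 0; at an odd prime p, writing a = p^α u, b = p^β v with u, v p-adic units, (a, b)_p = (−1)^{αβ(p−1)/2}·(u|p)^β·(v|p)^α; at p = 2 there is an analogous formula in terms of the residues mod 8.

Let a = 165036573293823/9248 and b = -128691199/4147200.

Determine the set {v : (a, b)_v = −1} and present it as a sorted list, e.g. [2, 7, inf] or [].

(a, b) ≡ (3534, -107198) mod (ℚ^×)²; places V = {2, 3, 5, 7, 11, 13, 17, 19, 31, ∞}.
(a,b)_19: α=1, u≡13; β=1, v≡1 (mod 19); (13|19)=-1, (1|19)=+1; sign (−1)^1·-1^1·+1^1 = +1.
(a,b)_31: α=1, u≡27; β=1, v≡8 (mod 31); (27|31)=-1, (8|31)=+1; sign (−1)^1·-1^1·+1^1 = +1.
(a,b)_11: α=2, u≡1; β=0, v≡6 (mod 11); (1|11)=+1, (6|11)=-1; sign (−1)^0·+1^0·-1^2 = +1.
(a,b)_3: α=9, u≡2; β=-4, v≡1 (mod 3); (2|3)=-1, (1|3)=+1; sign (−1)^0·-1^-4·+1^9 = +1.
(a,b)_13: α=0, u≡2; β=1, v≡12 (mod 13); (2|13)=-1, (12|13)=+1; sign (−1)^0·-1^1·+1^0 = -1.
(a,b)_17: α=-2, u≡8; β=0, v≡9 (mod 17); (8|17)=+1, (9|17)=+1; sign (−1)^0·+1^0·+1^-2 = +1.
(a,b)_∞: sgn(3534)=+, sgn(-107198)=−, so +1.
(a,b)_2: α=-5, β=-11; u≡7, v≡1 (mod 8); ε(u)ε(v)=1·0, αω(v)=-5·0, βω(u)=-11·0; sum ≡ 0  ⇒  +1.
(a,b)_7: α=6, u≡5; β=5, v≡1 (mod 7); (5|7)=-1, (1|7)=+1; sign (−1)^0·-1^5·+1^6 = -1.
(a,b)_5: α=0, u≡1; β=-2, v≡2 (mod 5); (1|5)=+1, (2|5)=-1; sign (−1)^0·+1^-2·-1^0 = +1.
(3534, -107198 / ℚ) ramifies at {7, 13}: a division algebra.

[7, 13]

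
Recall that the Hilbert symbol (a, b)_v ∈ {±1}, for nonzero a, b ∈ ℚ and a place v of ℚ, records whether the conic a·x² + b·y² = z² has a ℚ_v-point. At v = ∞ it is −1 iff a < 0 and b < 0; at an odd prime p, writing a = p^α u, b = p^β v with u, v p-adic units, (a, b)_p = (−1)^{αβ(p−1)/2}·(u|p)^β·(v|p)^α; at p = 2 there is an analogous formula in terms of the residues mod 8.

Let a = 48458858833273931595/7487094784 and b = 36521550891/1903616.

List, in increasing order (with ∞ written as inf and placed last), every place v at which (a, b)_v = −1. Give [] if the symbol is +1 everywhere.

[3, 17, 19, 23]

(a, b) ≡ (1995, 90321) mod (ℚ^×)²; places V = {2, 3, 5, 7, 11, 13, 17, 19, 23, 37, ∞}.
(a,b)_23: α=2, u≡21; β=1, v≡5 (mod 23); (21|23)=-1, (5|23)=-1; sign (−1)^0·-1^1·-1^2 = -1.
(a,b)_11: α=0, u≡9; β=-1, v≡3 (mod 11); (9|11)=+1, (3|11)=+1; sign (−1)^0·+1^-1·+1^0 = +1.
(a,b)_7: α=3, u≡6; β=1, v≡2 (mod 7); (6|7)=-1, (2|7)=+1; sign (−1)^1·-1^1·+1^3 = +1.
(a,b)_19: α=3, u≡15; β=2, v≡14 (mod 19); (15|19)=-1, (14|19)=-1; sign (−1)^0·-1^2·-1^3 = -1.
(a,b)_13: α=-4, u≡6; β=-2, v≡12 (mod 13); (6|13)=-1, (12|13)=+1; sign (−1)^0·-1^-2·+1^-4 = +1.
(a,b)_2: α=-18, β=-10; u≡3, v≡1 (mod 8); ε(u)ε(v)=1·0, αω(v)=-18·0, βω(u)=-10·1; sum ≡ 0  ⇒  +1.
(a,b)_5: α=1, u≡1; β=0, v≡1 (mod 5); (1|5)=+1, (1|5)=+1; sign (−1)^0·+1^0·+1^1 = +1.
(a,b)_∞: sgn(1995)=+, sgn(90321)=+, so +1.
(a,b)_37: α=2, u≡34; β=2, v≡7 (mod 37); (34|37)=+1, (7|37)=+1; sign (−1)^0·+1^2·+1^2 = +1.
(a,b)_17: α=2, u≡12; β=1, v≡1 (mod 17); (12|17)=-1, (1|17)=+1; sign (−1)^0·-1^1·+1^2 = -1.
(a,b)_3: α=9, u≡2; β=3, v≡2 (mod 3); (2|3)=-1, (2|3)=-1; sign (−1)^1·-1^3·-1^9 = -1.
|Ram(1995, 90321)| = 4, even; anisotropic at {3, 17, 19, 23}.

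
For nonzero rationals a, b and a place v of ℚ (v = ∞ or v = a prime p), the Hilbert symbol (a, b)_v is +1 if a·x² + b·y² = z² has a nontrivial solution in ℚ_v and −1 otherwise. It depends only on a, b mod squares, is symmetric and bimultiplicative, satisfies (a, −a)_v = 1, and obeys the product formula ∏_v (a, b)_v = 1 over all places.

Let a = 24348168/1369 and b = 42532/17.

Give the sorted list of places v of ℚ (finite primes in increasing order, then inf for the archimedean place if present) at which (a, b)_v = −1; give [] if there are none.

[3, 7, 17, 31]

Mod squares: a ≡ 4002, b ≡ 3689. Check v ∈ {∞, 2, 3, 7, 13, 17, 23, 29, 31, 37}.
v=∞: 4002 > 0 and 3689 > 0  ⇒  (a,b)_∞ = +1.
v=3: a=3^3·(≡2), b=3^0·(≡2) mod 3; (2|3)=-1, (2|3)=-1; (−1)^{3·0·1}·(-1)^0·(-1)^3 = -1.
v=37: a=37^-2·(≡22), b=37^0·(≡12) mod 37; (22|37)=-1, (12|37)=+1; (−1)^{-2·0·18}·(-1)^0·(+1)^-2 = +1.
v=23: a=23^1·(≡13), b=23^0·(≡3) mod 23; (13|23)=+1, (3|23)=+1; (−1)^{1·0·11}·(+1)^0·(+1)^1 = +1.
v=13: a=13^2·(≡8), b=13^0·(≡12) mod 13; (8|13)=-1, (12|13)=+1; (−1)^{2·0·6}·(-1)^0·(+1)^2 = +1.
v=7: a=7^0·(≡3), b=7^3·(≡4) mod 7; (3|7)=-1, (4|7)=+1; (−1)^{0·3·3}·(-1)^3·(+1)^0 = -1.
v=17: a=17^0·(≡6), b=17^-1·(≡15) mod 17; (6|17)=-1, (15|17)=+1; (−1)^{0·-1·8}·(-1)^-1·(+1)^0 = -1.
v=31: a=31^0·(≡11), b=31^1·(≡26) mod 31; (11|31)=-1, (26|31)=-1; (−1)^{0·1·15}·(-1)^1·(-1)^0 = -1.
v=29: a=29^1·(≡7), b=29^0·(≡13) mod 29; (7|29)=+1, (13|29)=+1; (−1)^{1·0·14}·(+1)^0·(+1)^1 = +1.
v=2: v_2(a)=3, v_2(b)=2; units ≡ 1, 1 (mod 8); ε·ε+αω+βω = 0·0+3·0+2·0 ≡ 0  ⇒  (a,b)_2 = +1.
(4002, 3689 / ℚ) ramifies at {3, 7, 17, 31}: a division algebra.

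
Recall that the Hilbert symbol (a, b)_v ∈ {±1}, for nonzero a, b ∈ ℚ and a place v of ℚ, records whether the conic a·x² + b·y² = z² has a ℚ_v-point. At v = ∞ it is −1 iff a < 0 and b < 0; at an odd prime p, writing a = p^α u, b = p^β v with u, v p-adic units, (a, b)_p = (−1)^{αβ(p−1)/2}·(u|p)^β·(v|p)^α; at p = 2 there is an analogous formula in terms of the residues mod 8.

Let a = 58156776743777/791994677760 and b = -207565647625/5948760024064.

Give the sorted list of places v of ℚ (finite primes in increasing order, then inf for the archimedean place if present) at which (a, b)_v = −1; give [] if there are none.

(a, b) ≡ (170, -145) mod (ℚ^×)²; places V = {2, 3, 5, 7, 11, 13, 17, 23, 29, 41, 47, 59, ∞}.
(a,b)_13: α=-2, u≡3; β=-4, v≡7 (mod 13); (3|13)=+1, (7|13)=-1; sign (−1)^0·+1^-4·-1^-2 = +1.
(a,b)_2: α=-9, β=-10; u≡5, v≡7 (mod 8); ε(u)ε(v)=0·1, αω(v)=-9·0, βω(u)=-10·1; sum ≡ 0  ⇒  +1.
(a,b)_47: α=2, u≡39; β=2, v≡23 (mod 47); (39|47)=-1, (23|47)=-1; sign (−1)^0·-1^2·-1^2 = +1.
(a,b)_∞: sgn(170)=+, sgn(-145)=−, so +1.
(a,b)_41: α=-2, u≡7; β=-2, v≡3 (mod 41); (7|41)=-1, (3|41)=-1; sign (−1)^0·-1^-2·-1^-2 = +1.
(a,b)_11: α=-2, u≡9; β=-2, v≡5 (mod 11); (9|11)=+1, (5|11)=+1; sign (−1)^0·+1^-2·+1^-2 = +1.
(a,b)_17: α=1, u≡10; β=0, v≡1 (mod 17); (10|17)=-1, (1|17)=+1; sign (−1)^0·-1^0·+1^1 = +1.
(a,b)_23: α=2, u≡3; β=2, v≡6 (mod 23); (3|23)=+1, (6|23)=+1; sign (−1)^0·+1^2·+1^2 = +1.
(a,b)_29: α=2, u≡22; β=1, v≡23 (mod 29); (22|29)=+1, (23|29)=+1; sign (−1)^0·+1^1·+1^2 = +1.
(a,b)_7: α=0, u≡2; β=2, v≡4 (mod 7); (2|7)=+1, (4|7)=+1; sign (−1)^0·+1^2·+1^0 = +1.
(a,b)_3: α=-2, u≡2; β=0, v≡2 (mod 3); (2|3)=-1, (2|3)=-1; sign (−1)^0·-1^0·-1^-2 = +1.
(a,b)_59: α=2, u≡32; β=0, v≡54 (mod 59); (32|59)=-1, (54|59)=-1; sign (−1)^0·-1^0·-1^2 = +1.
(a,b)_5: α=-1, u≡1; β=3, v≡1 (mod 5); (1|5)=+1, (1|5)=+1; sign (−1)^0·+1^3·+1^-1 = +1.
Ram(a, b) = ∅: the form 170·x² + -145·y² − z² is isotropic over every ℚ_v, so by Hasse–Minkowski it is isotropic over ℚ.

[]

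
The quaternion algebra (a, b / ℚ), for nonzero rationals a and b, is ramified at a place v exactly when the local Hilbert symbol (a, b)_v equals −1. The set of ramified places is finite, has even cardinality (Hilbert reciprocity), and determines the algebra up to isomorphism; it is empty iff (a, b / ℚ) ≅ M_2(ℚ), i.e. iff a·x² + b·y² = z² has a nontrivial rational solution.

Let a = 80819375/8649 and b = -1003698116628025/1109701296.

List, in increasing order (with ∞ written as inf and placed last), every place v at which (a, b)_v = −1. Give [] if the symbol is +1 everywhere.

Mod squares: a ≡ 2639, b ≡ -11. Check v ∈ {∞, 2, 3, 5, 7, 11, 13, 29, 31}.
v=29: a=29^1·(≡13), b=29^2·(≡8) mod 29; (13|29)=+1, (8|29)=-1; (−1)^{1·2·14}·(+1)^2·(-1)^1 = -1.
v=7: a=7^3·(≡3), b=7^10·(≡6) mod 7; (3|7)=-1, (6|7)=-1; (−1)^{3·10·3}·(-1)^10·(-1)^3 = -1.
v=2: v_2(a)=0, v_2(b)=-4; units ≡ 7, 5 (mod 8); ε·ε+αω+βω = 1·0+0·1+-4·0 ≡ 0  ⇒  (a,b)_2 = +1.
v=∞: 2639 > 0 and -11 < 0  ⇒  (a,b)_∞ = +1.
v=11: a=11^0·(≡7), b=11^-1·(≡6) mod 11; (7|11)=-1, (6|11)=-1; (−1)^{0·-1·5}·(-1)^-1·(-1)^0 = -1.
v=3: a=3^-2·(≡2), b=3^-8·(≡1) mod 3; (2|3)=-1, (1|3)=+1; (−1)^{-2·-8·1}·(-1)^-8·(+1)^-2 = +1.
v=5: a=5^4·(≡4), b=5^2·(≡4) mod 5; (4|5)=+1, (4|5)=+1; (−1)^{4·2·2}·(+1)^2·(+1)^4 = +1.
v=13: a=13^1·(≡7), b=13^2·(≡5) mod 13; (7|13)=-1, (5|13)=-1; (−1)^{1·2·6}·(-1)^2·(-1)^1 = -1.
v=31: a=31^-2·(≡9), b=31^-2·(≡20) mod 31; (9|31)=+1, (20|31)=+1; (−1)^{-2·-2·15}·(+1)^-2·(+1)^-2 = +1.
|Ram(2639, -11)| = 4, even; anisotropic at {7, 11, 13, 29}.

[7, 11, 13, 29]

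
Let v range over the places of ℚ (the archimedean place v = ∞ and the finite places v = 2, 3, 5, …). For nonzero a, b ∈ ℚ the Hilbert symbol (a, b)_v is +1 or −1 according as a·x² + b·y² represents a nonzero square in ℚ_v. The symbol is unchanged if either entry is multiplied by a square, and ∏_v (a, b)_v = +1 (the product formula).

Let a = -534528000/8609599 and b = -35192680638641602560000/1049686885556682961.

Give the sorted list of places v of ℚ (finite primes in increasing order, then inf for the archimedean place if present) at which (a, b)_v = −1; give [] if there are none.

[3, 29, 31, inf]

(a, b) ≡ (-4495, -66) mod (ℚ^×)²; places V = {2, 3, 5, 7, 11, 17, 29, 31, ∞}.
(a,b)_31: α=-3, u≡4; β=-6, v≡12 (mod 31); (4|31)=+1, (12|31)=-1; sign (−1)^0·+1^-6·-1^-3 = -1.
(a,b)_5: α=3, u≡4; β=4, v≡4 (mod 5); (4|5)=+1, (4|5)=+1; sign (−1)^0·+1^4·+1^3 = +1.
(a,b)_7: α=0, u≡3; β=-2, v≡1 (mod 7); (3|7)=-1, (1|7)=+1; sign (−1)^0·-1^-2·+1^0 = +1.
(a,b)_29: α=1, u≡8; β=2, v≡3 (mod 29); (8|29)=-1, (3|29)=-1; sign (−1)^0·-1^2·-1^1 = -1.
(a,b)_17: α=-2, u≡6; β=-6, v≡15 (mod 17); (6|17)=-1, (15|17)=+1; sign (−1)^0·-1^-6·+1^-2 = +1.
(a,b)_2: α=14, β=35; u≡1, v≡7 (mod 8); ε(u)ε(v)=0·1, αω(v)=14·0, βω(u)=35·0; sum ≡ 0  ⇒  +1.
(a,b)_3: α=2, u≡2; β=11, v≡2 (mod 3); (2|3)=-1, (2|3)=-1; sign (−1)^0·-1^11·-1^2 = -1.
(a,b)_∞: sgn(-4495)=−, sgn(-66)=−, so -1.
(a,b)_11: α=0, u≡3; β=1, v≡5 (mod 11); (3|11)=+1, (5|11)=+1; sign (−1)^0·+1^1·+1^0 = +1.
|Ram(-4495, -66)| = 4, even; anisotropic at {3, 29, 31, ∞}.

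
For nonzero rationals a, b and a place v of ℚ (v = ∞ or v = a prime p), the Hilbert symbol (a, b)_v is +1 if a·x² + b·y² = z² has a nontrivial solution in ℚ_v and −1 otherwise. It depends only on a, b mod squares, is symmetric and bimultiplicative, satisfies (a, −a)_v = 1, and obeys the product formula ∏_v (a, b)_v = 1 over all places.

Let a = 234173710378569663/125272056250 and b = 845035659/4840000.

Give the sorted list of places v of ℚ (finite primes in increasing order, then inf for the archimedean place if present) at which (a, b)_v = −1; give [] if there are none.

(a, b) ≡ (2470, 19) mod (ℚ^×)²; places V = {2, 3, 5, 11, 13, 19, 37, ∞}.
(a,b)_13: α=3, u≡2; β=2, v≡11 (mod 13); (2|13)=-1, (11|13)=-1; sign (−1)^0·-1^2·-1^3 = -1.
(a,b)_11: α=-4, u≡2; β=-2, v≡7 (mod 11); (2|11)=-1, (7|11)=-1; sign (−1)^0·-1^-2·-1^-4 = +1.
(a,b)_∞: sgn(2470)=+, sgn(19)=+, so +1.
(a,b)_3: α=16, u≡1; β=6, v≡1 (mod 3); (1|3)=+1, (1|3)=+1; sign (−1)^0·+1^6·+1^16 = +1.
(a,b)_37: α=-2, u≡12; β=0, v≡18 (mod 37); (12|37)=+1, (18|37)=-1; sign (−1)^0·+1^0·-1^-2 = +1.
(a,b)_2: α=-1, β=-6; u≡3, v≡3 (mod 8); ε(u)ε(v)=1·1, αω(v)=-1·1, βω(u)=-6·1; sum ≡ 0  ⇒  +1.
(a,b)_19: α=5, u≡16; β=3, v≡11 (mod 19); (16|19)=+1, (11|19)=+1; sign (−1)^1·+1^3·+1^5 = -1.
(a,b)_5: α=-5, u≡1; β=-4, v≡1 (mod 5); (1|5)=+1, (1|5)=+1; sign (−1)^0·+1^-4·+1^-5 = +1.
|Ram(2470, 19)| = 2, even; anisotropic at {13, 19}.

[13, 19]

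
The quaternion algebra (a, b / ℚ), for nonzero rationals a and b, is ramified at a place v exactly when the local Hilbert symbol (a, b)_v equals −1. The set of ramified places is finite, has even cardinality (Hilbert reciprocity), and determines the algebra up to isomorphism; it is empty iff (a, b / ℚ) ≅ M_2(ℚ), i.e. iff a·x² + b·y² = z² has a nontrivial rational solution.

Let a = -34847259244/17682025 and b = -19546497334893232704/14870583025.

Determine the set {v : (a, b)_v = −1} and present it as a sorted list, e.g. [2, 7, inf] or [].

[3, 13, 19, inf]

Mod squares: a ≡ -19, b ≡ -15249. Check v ∈ {∞, 2, 3, 5, 7, 11, 13, 17, 19, 23, 29}.
v=3: a=3^0·(≡2), b=3^1·(≡2) mod 3; (2|3)=-1, (2|3)=-1; (−1)^{0·1·1}·(-1)^1·(-1)^0 = -1.
v=29: a=29^-4·(≡8), b=29^-6·(≡13) mod 29; (8|29)=-1, (13|29)=+1; (−1)^{-4·-6·14}·(-1)^-6·(+1)^-4 = +1.
v=11: a=11^0·(≡3), b=11^2·(≡6) mod 11; (3|11)=+1, (6|11)=-1; (−1)^{0·2·5}·(+1)^2·(-1)^0 = +1.
v=13: a=13^0·(≡6), b=13^1·(≡1) mod 13; (6|13)=-1, (1|13)=+1; (−1)^{0·1·6}·(-1)^1·(+1)^0 = -1.
v=5: a=5^-2·(≡1), b=5^-2·(≡1) mod 5; (1|5)=+1, (1|5)=+1; (−1)^{-2·-2·2}·(+1)^-2·(+1)^-2 = +1.
v=19: a=19^3·(≡15), b=19^4·(≡10) mod 19; (15|19)=-1, (10|19)=-1; (−1)^{3·4·9}·(-1)^4·(-1)^3 = -1.
v=2: v_2(a)=2, v_2(b)=6; units ≡ 5, 7 (mod 8); ε·ε+αω+βω = 0·1+2·0+6·1 ≡ 0  ⇒  (a,b)_2 = +1.
v=7: a=7^4·(≡4), b=7^4·(≡2) mod 7; (4|7)=+1, (2|7)=+1; (−1)^{4·4·3}·(+1)^4·(+1)^4 = +1.
v=17: a=17^0·(≡8), b=17^1·(≡16) mod 17; (8|17)=+1, (16|17)=+1; (−1)^{0·1·8}·(+1)^1·(+1)^0 = +1.
v=∞: -19 < 0 and -15249 < 0  ⇒  (a,b)_∞ = -1.
v=23: a=23^2·(≡6), b=23^3·(≡3) mod 23; (6|23)=+1, (3|23)=+1; (−1)^{2·3·11}·(+1)^3·(+1)^2 = +1.
(-19, -15249 / ℚ) ramifies at {3, 13, 19, ∞}: a division algebra.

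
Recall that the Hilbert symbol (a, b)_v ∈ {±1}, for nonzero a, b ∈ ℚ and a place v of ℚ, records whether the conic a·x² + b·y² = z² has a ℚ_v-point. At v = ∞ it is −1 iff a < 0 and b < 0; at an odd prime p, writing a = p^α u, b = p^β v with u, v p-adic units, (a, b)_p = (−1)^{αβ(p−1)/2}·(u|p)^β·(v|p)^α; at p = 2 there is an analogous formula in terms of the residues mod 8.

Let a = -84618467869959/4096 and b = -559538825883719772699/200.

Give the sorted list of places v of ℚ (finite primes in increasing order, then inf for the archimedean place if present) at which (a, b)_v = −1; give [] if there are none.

(a, b) ≡ (-50439, -21238) mod (ℚ^×)²; places V = {2, 3, 5, 7, 17, 23, 37, 41, 43, ∞}.
(a,b)_∞: sgn(-50439)=−, sgn(-21238)=−, so -1.
(a,b)_23: α=1, u≡5; β=2, v≡22 (mod 23); (5|23)=-1, (22|23)=-1; sign (−1)^0·-1^2·-1^1 = -1.
(a,b)_2: α=-12, β=-3; u≡1, v≡5 (mod 8); ε(u)ε(v)=0·0, αω(v)=-12·1, βω(u)=-3·0; sum ≡ 0  ⇒  +1.
(a,b)_43: α=1, u≡21; β=2, v≡31 (mod 43); (21|43)=+1, (31|43)=+1; sign (−1)^0·+1^2·+1^1 = +1.
(a,b)_7: α=0, u≡5; β=1, v≡1 (mod 7); (5|7)=-1, (1|7)=+1; sign (−1)^0·-1^1·+1^0 = -1.
(a,b)_3: α=7, u≡2; β=4, v≡2 (mod 3); (2|3)=-1, (2|3)=-1; sign (−1)^0·-1^4·-1^7 = -1.
(a,b)_37: α=2, u≡20; β=3, v≡24 (mod 37); (20|37)=-1, (24|37)=-1; sign (−1)^0·-1^3·-1^2 = -1.
(a,b)_5: α=0, u≡1; β=-2, v≡2 (mod 5); (1|5)=+1, (2|5)=-1; sign (−1)^0·+1^-2·-1^0 = +1.
(a,b)_17: α=1, u≡1; β=2, v≡14 (mod 17); (1|17)=+1, (14|17)=-1; sign (−1)^0·+1^2·-1^1 = -1.
(a,b)_41: α=2, u≡4; β=3, v≡11 (mod 41); (4|41)=+1, (11|41)=-1; sign (−1)^0·+1^3·-1^2 = +1.
|Ram(-50439, -21238)| = 6, even; anisotropic at {3, 7, 17, 23, 37, ∞}.

[3, 7, 17, 23, 37, inf]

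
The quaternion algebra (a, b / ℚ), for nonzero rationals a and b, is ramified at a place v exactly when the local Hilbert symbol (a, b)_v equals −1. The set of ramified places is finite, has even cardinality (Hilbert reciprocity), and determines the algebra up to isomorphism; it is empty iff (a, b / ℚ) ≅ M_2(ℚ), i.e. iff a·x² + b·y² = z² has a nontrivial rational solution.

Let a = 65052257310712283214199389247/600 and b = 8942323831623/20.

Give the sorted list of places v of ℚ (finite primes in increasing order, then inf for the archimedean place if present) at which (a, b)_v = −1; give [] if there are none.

[2, 5, 7, 13, 17, 19]

Mod squares: a ≡ 1482, b ≡ 33915. Check v ∈ {∞, 2, 3, 5, 7, 13, 17, 19}.
v=17: a=17^2·(≡7), b=17^1·(≡7) mod 17; (7|17)=-1, (7|17)=-1; (−1)^{2·1·8}·(-1)^1·(-1)^2 = -1.
v=∞: 1482 > 0 and 33915 > 0  ⇒  (a,b)_∞ = +1.
v=2: v_2(a)=-3, v_2(b)=-2; units ≡ 5, 3 (mod 8); ε·ε+αω+βω = 0·1+-3·1+-2·1 ≡ 1  ⇒  (a,b)_2 = -1.
v=13: a=13^5·(≡1), b=13^2·(≡2) mod 13; (1|13)=+1, (2|13)=-1; (−1)^{5·2·6}·(+1)^2·(-1)^5 = -1.
v=3: a=3^-1·(≡2), b=3^3·(≡1) mod 3; (2|3)=-1, (1|3)=+1; (−1)^{-1·3·1}·(-1)^3·(+1)^-1 = +1.
v=19: a=19^7·(≡18), b=19^3·(≡10) mod 19; (18|19)=-1, (10|19)=-1; (−1)^{7·3·9}·(-1)^3·(-1)^7 = -1.
v=5: a=5^-2·(≡3), b=5^-1·(≡2) mod 5; (3|5)=-1, (2|5)=-1; (−1)^{-2·-1·2}·(-1)^-1·(-1)^-2 = -1.
v=7: a=7^14·(≡5), b=7^5·(≡4) mod 7; (5|7)=-1, (4|7)=+1; (−1)^{14·5·3}·(-1)^5·(+1)^14 = -1.
|Ram(1482, 33915)| = 6, even; anisotropic at {2, 5, 7, 13, 17, 19}.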